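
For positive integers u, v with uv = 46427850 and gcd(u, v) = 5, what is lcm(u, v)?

9285570

gcd·lcm = product, so lcm = 46427850/5 = 9285570.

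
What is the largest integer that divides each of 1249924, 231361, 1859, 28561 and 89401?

1249924 = 2² · 13² · 43²; 231361 = 13² · 37²; 1859 = 11 · 13²; 28561 = 13⁴; 89401 = 13² · 23²
gcd takes min exponent of each prime: 13² = 169

169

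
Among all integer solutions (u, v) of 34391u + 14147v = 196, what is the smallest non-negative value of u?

1789

Reduce mod 14147: 34391u ≡ 196 (mod 14147). With g = gcd(34391, 14147) = 7 dividing 196, divide through: 4913u ≡ 28 (mod 2021).
Since gcd(4913, 2021) = 1, u ≡ 28·(4913)⁻¹ ≡ 1789 (mod 2021). Smallest non-negative: 1789.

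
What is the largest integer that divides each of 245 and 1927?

245 = 5 · 7²
1927 = 41 · 47
Common: 1 = 1

1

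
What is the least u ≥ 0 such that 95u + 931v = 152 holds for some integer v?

31

Reduce mod 931: 95u ≡ 152 (mod 931). With g = gcd(95, 931) = 19 dividing 152, divide through: 5u ≡ 8 (mod 49).
Since gcd(5, 49) = 1, u ≡ 8·(5)⁻¹ ≡ 31 (mod 49). Smallest non-negative: 31.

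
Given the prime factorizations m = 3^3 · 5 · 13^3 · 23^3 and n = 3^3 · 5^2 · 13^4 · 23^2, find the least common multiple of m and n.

max exponent per prime: 3^3 · 5^2 · 13^4 · 23^3 = 234563638725

234563638725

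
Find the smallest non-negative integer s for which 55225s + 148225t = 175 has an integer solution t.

Reduce mod 148225: 55225s ≡ 175 (mod 148225). With g = gcd(55225, 148225) = 25 dividing 175, divide through: 2209s ≡ 7 (mod 5929).
Since gcd(2209, 5929) = 1, s ≡ 7·(2209)⁻¹ ≡ 2268 (mod 5929). Smallest non-negative: 2268.

2268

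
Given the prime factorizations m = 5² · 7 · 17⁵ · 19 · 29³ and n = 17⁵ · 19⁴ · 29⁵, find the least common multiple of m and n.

664181919371949554275

max exponent per prime: 5² · 7 · 17⁵ · 19⁴ · 29⁵ = 664181919371949554275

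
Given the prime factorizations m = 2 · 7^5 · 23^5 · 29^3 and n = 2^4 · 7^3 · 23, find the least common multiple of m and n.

max exponent per prime: 2^4 · 7^5 · 23^5 · 29^3 = 42212721890553424

42212721890553424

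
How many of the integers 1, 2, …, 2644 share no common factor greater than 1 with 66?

66 = 2·3·11. Inclusion–exclusion on these primes:
2644 − ⌊2644/2⌋ − ⌊2644/3⌋ − ⌊2644/11⌋ + ⌊2644/6⌋ + ⌊2644/22⌋ + ⌊2644/33⌋ − ⌊2644/66⌋ = 801

801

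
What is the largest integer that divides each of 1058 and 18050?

Euclid: 18050 = 17·1058 + 64; 1058 = 16·64 + 34; 64 = 1·34 + 30; 34 = 1·30 + 4; 30 = 7·4 + 2; 4 = 2·2 + 0. Last nonzero remainder: 2.

2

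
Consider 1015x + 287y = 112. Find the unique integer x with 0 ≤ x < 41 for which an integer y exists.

38

Euclid: 1015 = 3·287 + 154; 287 = 1·154 + 133; 154 = 1·133 + 21; 133 = 6·21 + 7; 21 = 3·7 + 0 → gcd = 7; 112 = 7·16.
Back-substitution yields 1015·(-13) + 287·(46) = 7, so one solution is x = -13·16 = -208, y = 46·16 = 736.
Solutions in x differ by 287/7 = 41; the one in [0, 41) is -208 mod 41 = 38.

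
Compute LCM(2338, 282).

329658

gcd first: 2338 = 8·282 + 82; 282 = 3·82 + 36; 82 = 2·36 + 10; 36 = 3·10 + 6; 10 = 1·6 + 4; 6 = 1·4 + 2; 4 = 2·2 + 0 → gcd = 2
lcm = 2338·282/gcd = 659316/2 = 329658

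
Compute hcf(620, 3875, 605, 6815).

gcd(620, 3875): 3875 = 6·620 + 155; 620 = 4·155 + 0 → 155
gcd(155, 605): 605 = 3·155 + 140; 155 = 1·140 + 15; 140 = 9·15 + 5; 15 = 3·5 + 0 → 5
gcd(5, 6815): 6815 = 1363·5 + 0 → 5

5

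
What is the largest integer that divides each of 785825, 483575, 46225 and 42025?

25

gcd(785825, 483575): 785825 = 1·483575 + 302250; 483575 = 1·302250 + 181325; 302250 = 1·181325 + 120925; 181325 = 1·120925 + 60400; 120925 = 2·60400 + 125; 60400 = 483·125 + 25; 125 = 5·25 + 0 → 25
gcd(25, 46225): 46225 = 1849·25 + 0 → 25
gcd(25, 42025): 42025 = 1681·25 + 0 → 25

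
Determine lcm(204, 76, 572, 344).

204 = 2² · 3 · 17; 76 = 2² · 19; 572 = 2² · 11 · 13; 344 = 2³ · 43
lcm takes max exponent of each prime: 2³ · 3 · 11 · 13 · 17 · 19 · 43 = 47667048

47667048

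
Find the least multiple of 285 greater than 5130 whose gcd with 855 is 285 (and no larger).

gcd(a, 855) = 285 forces 285 | a; write a = 285s. Then gcd(285s, 285·3) = 285·gcd(s, 3), so need gcd(s, 3) = 1.
285s > 5130 gives s ≥ 19. The least s ≥ 19 coprime to 3 is 19, so a = 285·19 = 5415.

5415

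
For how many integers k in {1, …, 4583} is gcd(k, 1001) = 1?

Prime factors of 1001: 7, 11, 13. Count integers ≤ 4583 divisible by none of them.
By inclusion–exclusion: 4583 − ⌊4583/7⌋ − ⌊4583/11⌋ − ⌊4583/13⌋ + ⌊4583/77⌋ + ⌊4583/91⌋ + ⌊4583/143⌋ − ⌊4583/1001⌋ = 3298.

3298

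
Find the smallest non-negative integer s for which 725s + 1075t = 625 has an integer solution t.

32

Reduce mod 1075: 725s ≡ 625 (mod 1075). With g = gcd(725, 1075) = 25 dividing 625, divide through: 29s ≡ 25 (mod 43).
Since gcd(29, 43) = 1, s ≡ 25·(29)⁻¹ ≡ 32 (mod 43). Smallest non-negative: 32.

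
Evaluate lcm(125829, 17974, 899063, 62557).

2033366234932098

125829 = 3² · 11 · 31 · 41; 17974 = 2 · 11 · 19 · 43; 899063 = 11 · 37 · 47²; 62557 = 11³ · 47
lcm takes max exponent of each prime: 2 · 3² · 11³ · 19 · 31 · 37 · 41 · 43 · 47² = 2033366234932098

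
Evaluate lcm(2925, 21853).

gcd first: 21853 = 7·2925 + 1378; 2925 = 2·1378 + 169; 1378 = 8·169 + 26; 169 = 6·26 + 13; 26 = 2·13 + 0 → gcd = 13
lcm = 2925·21853/gcd = 63920025/13 = 4916925

4916925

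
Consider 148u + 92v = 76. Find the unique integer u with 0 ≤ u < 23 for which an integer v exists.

gcd(148, 92) = 4 (Euclid: 148 = 1·92 + 56; 92 = 1·56 + 36; 56 = 1·36 + 20; 36 = 1·20 + 16; 20 = 1·16 + 4; 16 = 4·4 + 0), and 4 | 76.
Extended Euclid: 148·(5) + 92·(-8) = 4. Scale by 19: u₀ = 95.
General solution u = u₀ + 23t; reducing mod 23 gives u = 3 (and v = -4).

3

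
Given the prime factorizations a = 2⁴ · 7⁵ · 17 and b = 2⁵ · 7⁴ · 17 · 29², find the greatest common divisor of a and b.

653072

min exponent per shared prime: 2⁴ · 7⁴ · 17 = 653072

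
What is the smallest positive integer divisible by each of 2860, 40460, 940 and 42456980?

12282337287220

2860 = 2² · 5 · 11 · 13; 40460 = 2² · 5 · 7 · 17²; 940 = 2² · 5 · 47; 42456980 = 2² · 5 · 31² · 47²
lcm takes max exponent of each prime: 2² · 5 · 7 · 11 · 13 · 17² · 31² · 47² = 12282337287220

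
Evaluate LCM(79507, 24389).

gcd first: 79507 = 3·24389 + 6340; 24389 = 3·6340 + 5369; 6340 = 1·5369 + 971; 5369 = 5·971 + 514; 971 = 1·514 + 457; 514 = 1·457 + 57; 457 = 8·57 + 1; 57 = 57·1 + 0 → gcd = 1
lcm = 79507·24389/gcd = 1939096223/1 = 1939096223

1939096223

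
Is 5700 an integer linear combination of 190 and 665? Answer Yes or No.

gcd(190, 665): 665 = 3·190 + 95; 190 = 2·95 + 0 → 95
95 divides 5700, so a solution exists.

Yes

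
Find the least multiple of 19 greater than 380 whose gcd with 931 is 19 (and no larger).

gcd(k, 931) = 19 forces 19 | k; write k = 19s. Then gcd(19s, 19·49) = 19·gcd(s, 49), so need gcd(s, 49) = 1.
19s > 380 gives s ≥ 21. The least s ≥ 21 coprime to 49 is 22, so k = 19·22 = 418.

418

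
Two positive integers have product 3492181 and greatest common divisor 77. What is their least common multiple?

For any two positive integers, gcd × lcm equals their product. Hence lcm = 3492181 / 77 = 45353.

45353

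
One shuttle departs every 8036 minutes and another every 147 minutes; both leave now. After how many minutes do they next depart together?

gcd first: 8036 = 54·147 + 98; 147 = 1·98 + 49; 98 = 2·49 + 0 → gcd = 49
lcm = 8036·147/gcd = 1181292/49 = 24108

24108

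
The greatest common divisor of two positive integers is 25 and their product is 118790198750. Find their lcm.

4751607950

gcd·lcm = product, so lcm = 118790198750/25 = 4751607950.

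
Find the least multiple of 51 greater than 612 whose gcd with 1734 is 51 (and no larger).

663

Multiples of 51 above 612: 51·13, 51·14, … . Need the cofactor coprime to 1734/51 = 34.
Checking s = 13, 14, … the first with gcd(s, 34) = 1 is s = 13, giving 663.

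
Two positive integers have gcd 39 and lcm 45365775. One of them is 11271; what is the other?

Using ab = gcd(a,b)·lcm(a,b) = 39·45365775 = 1769265225, we get b = 1769265225/11271 = 156975.

156975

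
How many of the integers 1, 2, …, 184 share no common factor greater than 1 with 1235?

Prime factors of 1235: 5, 13, 19. Count integers ≤ 184 divisible by none of them.
By inclusion–exclusion: 184 − ⌊184/5⌋ − ⌊184/13⌋ − ⌊184/19⌋ + ⌊184/65⌋ + ⌊184/95⌋ + ⌊184/247⌋ − ⌊184/1235⌋ = 128.

128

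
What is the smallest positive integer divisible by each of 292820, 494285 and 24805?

lcm(292820, 494285) = 292820·494285/gcd = 144736533700/605 = 239233940
lcm(239233940, 24805) = 239233940·24805/gcd = 5934197881700/605 = 9808591540

9808591540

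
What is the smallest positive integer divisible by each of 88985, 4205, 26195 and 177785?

88985 = 5 · 13 · 37²; 4205 = 5 · 29²; 26195 = 5 · 13² · 31; 177785 = 5 · 31² · 37
lcm takes max exponent of each prime: 5 · 13² · 29² · 31² · 37² = 934930957805

934930957805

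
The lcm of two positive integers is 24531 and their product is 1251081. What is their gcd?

gcd·lcm = product, so gcd = 1251081/24531 = 51.

51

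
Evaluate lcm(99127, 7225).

2478175

99127 = 7³ · 17²; 7225 = 5² · 17²
max exponents: 5² · 7³ · 17² = 2478175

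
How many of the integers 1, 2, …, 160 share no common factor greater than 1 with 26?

74

Prime factors of 26: 2, 13. Count integers ≤ 160 divisible by none of them.
By inclusion–exclusion: 160 − ⌊160/2⌋ − ⌊160/13⌋ + ⌊160/26⌋ = 74.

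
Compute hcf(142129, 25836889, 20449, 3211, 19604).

169

gcd(142129, 25836889): 25836889 = 181·142129 + 111540; 142129 = 1·111540 + 30589; 111540 = 3·30589 + 19773; 30589 = 1·19773 + 10816; 19773 = 1·10816 + 8957; 10816 = 1·8957 + 1859; 8957 = 4·1859 + 1521; 1859 = 1·1521 + 338; 1521 = 4·338 + 169; 338 = 2·169 + 0 → 169
gcd(169, 20449): 20449 = 121·169 + 0 → 169
gcd(169, 3211): 3211 = 19·169 + 0 → 169
gcd(169, 19604): 19604 = 116·169 + 0 → 169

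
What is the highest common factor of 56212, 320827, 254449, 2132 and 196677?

13

gcd(56212, 320827): 320827 = 5·56212 + 39767; 56212 = 1·39767 + 16445; 39767 = 2·16445 + 6877; 16445 = 2·6877 + 2691; 6877 = 2·2691 + 1495; 2691 = 1·1495 + 1196; 1495 = 1·1196 + 299; 1196 = 4·299 + 0 → 299
gcd(299, 254449): 254449 = 851·299 + 0 → 299
gcd(299, 2132): 2132 = 7·299 + 39; 299 = 7·39 + 26; 39 = 1·26 + 13; 26 = 2·13 + 0 → 13
gcd(13, 196677): 196677 = 15129·13 + 0 → 13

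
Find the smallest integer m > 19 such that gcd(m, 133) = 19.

Multiples of 19 above 19: 19·2, 19·3, … . Need the cofactor coprime to 133/19 = 7.
Checking s = 2, 3, … the first with gcd(s, 7) = 1 is s = 2, giving 38.

38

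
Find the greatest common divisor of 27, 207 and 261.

9

gcd(27, 207): 207 = 7·27 + 18; 27 = 1·18 + 9; 18 = 2·9 + 0 → 9
gcd(9, 261): 261 = 29·9 + 0 → 9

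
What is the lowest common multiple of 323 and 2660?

gcd first: 2660 = 8·323 + 76; 323 = 4·76 + 19; 76 = 4·19 + 0 → gcd = 19
lcm = 323·2660/gcd = 859180/19 = 45220

45220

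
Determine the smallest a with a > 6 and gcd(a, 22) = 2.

8

gcd(a, 22) = 2 forces 2 | a; write a = 2s. Then gcd(2s, 2·11) = 2·gcd(s, 11), so need gcd(s, 11) = 1.
2s > 6 gives s ≥ 4. The least s ≥ 4 coprime to 11 is 4, so a = 2·4 = 8.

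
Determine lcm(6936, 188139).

1505112

6936 = 2³ · 3 · 17²; 188139 = 3 · 7 · 17² · 31
max exponents: 2³ · 3 · 7 · 17² · 31 = 1505112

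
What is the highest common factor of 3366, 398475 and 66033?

3366 = 2 · 3² · 11 · 17; 398475 = 3² · 5² · 7 · 11 · 23; 66033 = 3² · 11 · 23 · 29
gcd takes min exponent of each prime: 3² · 11 = 99

99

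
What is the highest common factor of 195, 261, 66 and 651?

3

gcd(195, 261): 261 = 1·195 + 66; 195 = 2·66 + 63; 66 = 1·63 + 3; 63 = 21·3 + 0 → 3
gcd(3, 66): 66 = 22·3 + 0 → 3
gcd(3, 651): 651 = 217·3 + 0 → 3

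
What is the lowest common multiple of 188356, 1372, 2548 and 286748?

lcm(188356, 1372) = 188356·1372/gcd = 258424432/196 = 1318492
lcm(1318492, 2548) = 1318492·2548/gcd = 3359517616/196 = 17140396
lcm(17140396, 286748) = 17140396·286748/gcd = 4914974272208/1372 = 3582342764

3582342764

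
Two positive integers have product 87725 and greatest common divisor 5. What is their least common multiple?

For any two positive integers, gcd × lcm equals their product. Hence lcm = 87725 / 5 = 17545.

17545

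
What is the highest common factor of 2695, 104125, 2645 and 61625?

gcd(2695, 104125): 104125 = 38·2695 + 1715; 2695 = 1·1715 + 980; 1715 = 1·980 + 735; 980 = 1·735 + 245; 735 = 3·245 + 0 → 245
gcd(245, 2645): 2645 = 10·245 + 195; 245 = 1·195 + 50; 195 = 3·50 + 45; 50 = 1·45 + 5; 45 = 9·5 + 0 → 5
gcd(5, 61625): 61625 = 12325·5 + 0 → 5

5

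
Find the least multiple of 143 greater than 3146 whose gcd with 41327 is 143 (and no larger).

3289

41327 = 143·289. Any x with gcd(x, 41327) = 143 is a multiple of 143, say 143s, with s coprime to 289.
Need s > 3146/143, so s ≥ 23. First s ≥ 23 with gcd(s, 289) = 1 is s = 23. Thus x = 143·23 = 3289.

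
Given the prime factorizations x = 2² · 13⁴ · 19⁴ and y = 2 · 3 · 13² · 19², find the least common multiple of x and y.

44665176972

max exponent per prime: 2² · 3 · 13⁴ · 19⁴ = 44665176972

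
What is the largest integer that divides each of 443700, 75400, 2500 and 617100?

100

gcd(443700, 75400): 443700 = 5·75400 + 66700; 75400 = 1·66700 + 8700; 66700 = 7·8700 + 5800; 8700 = 1·5800 + 2900; 5800 = 2·2900 + 0 → 2900
gcd(2900, 2500): 2900 = 1·2500 + 400; 2500 = 6·400 + 100; 400 = 4·100 + 0 → 100
gcd(100, 617100): 617100 = 6171·100 + 0 → 100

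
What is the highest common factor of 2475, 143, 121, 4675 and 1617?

gcd(2475, 143): 2475 = 17·143 + 44; 143 = 3·44 + 11; 44 = 4·11 + 0 → 11
gcd(11, 121): 121 = 11·11 + 0 → 11
gcd(11, 4675): 4675 = 425·11 + 0 → 11
gcd(11, 1617): 1617 = 147·11 + 0 → 11

11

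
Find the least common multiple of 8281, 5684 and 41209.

8281 = 7² · 13²; 5684 = 2² · 7² · 29; 41209 = 7² · 29²
lcm takes max exponent of each prime: 2² · 7² · 13² · 29² = 27857284

27857284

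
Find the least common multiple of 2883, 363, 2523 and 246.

24056910966

2883 = 3 · 31²; 363 = 3 · 11²; 2523 = 3 · 29²; 246 = 2 · 3 · 41
lcm takes max exponent of each prime: 2 · 3 · 11² · 29² · 31² · 41 = 24056910966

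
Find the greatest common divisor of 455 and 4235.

35

455 = 5 · 7 · 13
4235 = 5 · 7 · 11²
Common: 5 · 7 = 35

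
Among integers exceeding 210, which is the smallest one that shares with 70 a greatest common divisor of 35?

gcd(x, 70) = 35 forces 35 | x; write x = 35s. Then gcd(35s, 35·2) = 35·gcd(s, 2), so need gcd(s, 2) = 1.
35s > 210 gives s ≥ 7. The least s ≥ 7 coprime to 2 is 7, so x = 35·7 = 245.

245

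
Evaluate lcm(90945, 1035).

gcd first: 90945 = 87·1035 + 900; 1035 = 1·900 + 135; 900 = 6·135 + 90; 135 = 1·90 + 45; 90 = 2·45 + 0 → gcd = 45
lcm = 90945·1035/gcd = 94128075/45 = 2091735

2091735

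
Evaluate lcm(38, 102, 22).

21318

38 = 2 · 19; 102 = 2 · 3 · 17; 22 = 2 · 11
lcm takes max exponent of each prime: 2 · 3 · 11 · 17 · 19 = 21318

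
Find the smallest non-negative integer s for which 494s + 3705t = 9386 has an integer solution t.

Euclid: 3705 = 7·494 + 247; 494 = 2·247 + 0 → gcd = 247; 9386 = 247·38.
Back-substitution yields 494·(-7) + 3705·(1) = 247, so one solution is s = -7·38 = -266, t = 1·38 = 38.
Solutions in s differ by 3705/247 = 15; the one in [0, 15) is -266 mod 15 = 4.

4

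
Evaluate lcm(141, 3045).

141 = 3 · 47; 3045 = 3 · 5 · 7 · 29
max exponents: 3 · 5 · 7 · 29 · 47 = 143115

143115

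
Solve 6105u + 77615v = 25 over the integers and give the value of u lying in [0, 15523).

gcd(6105, 77615) = 5 (Euclid: 77615 = 12·6105 + 4355; 6105 = 1·4355 + 1750; 4355 = 2·1750 + 855; 1750 = 2·855 + 40; 855 = 21·40 + 15; 40 = 2·15 + 10; 15 = 1·10 + 5; 10 = 2·5 + 0), and 5 | 25.
Extended Euclid: 6105·(-5810) + 77615·(457) = 5. Scale by 5: u₀ = -29050.
General solution u = u₀ + 15523t; reducing mod 15523 gives u = 1996 (and v = -157).

1996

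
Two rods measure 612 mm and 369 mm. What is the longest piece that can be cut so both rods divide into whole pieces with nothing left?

9

612 = 2² · 3² · 17
369 = 3² · 41
Common: 3² = 9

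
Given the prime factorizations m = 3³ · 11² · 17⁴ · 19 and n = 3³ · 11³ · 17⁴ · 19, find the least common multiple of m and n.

max exponent per prime: 3³ · 11³ · 17⁴ · 19 = 57028389363

57028389363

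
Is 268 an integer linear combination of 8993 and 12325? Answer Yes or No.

By Bézout, 8993s − 12325t = 268 has integer solutions iff gcd(8993, 12325) | 268.
Euclid: 12325 = 1·8993 + 3332; 8993 = 2·3332 + 2329; 3332 = 1·2329 + 1003; 2329 = 2·1003 + 323; 1003 = 3·323 + 34; 323 = 9·34 + 17; 34 = 2·17 + 0. gcd = 17; 268 mod 17 = 13. No.

No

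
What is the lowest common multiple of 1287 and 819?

1287 = 3² · 11 · 13; 819 = 3² · 7 · 13
max exponents: 3² · 7 · 11 · 13 = 9009

9009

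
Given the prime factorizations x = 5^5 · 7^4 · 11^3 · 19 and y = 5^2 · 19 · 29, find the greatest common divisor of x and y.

min exponent per shared prime: 5^2 · 19 = 475

475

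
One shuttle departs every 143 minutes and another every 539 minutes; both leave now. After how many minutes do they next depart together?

7007

143 = 11 · 13; 539 = 7² · 11
max exponents: 7² · 11 · 13 = 7007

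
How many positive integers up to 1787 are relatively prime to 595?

1154

595 = 5·7·17. Inclusion–exclusion on these primes:
1787 − ⌊1787/5⌋ − ⌊1787/7⌋ − ⌊1787/17⌋ + ⌊1787/35⌋ + ⌊1787/85⌋ + ⌊1787/119⌋ − ⌊1787/595⌋ = 1154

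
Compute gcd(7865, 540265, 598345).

7865 = 5 · 11² · 13; 540265 = 5 · 11² · 19 · 47; 598345 = 5 · 11² · 23 · 43
gcd takes min exponent of each prime: 5 · 11² = 605

605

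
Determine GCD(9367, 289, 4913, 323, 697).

17

gcd(9367, 289): 9367 = 32·289 + 119; 289 = 2·119 + 51; 119 = 2·51 + 17; 51 = 3·17 + 0 → 17
gcd(17, 4913): 4913 = 289·17 + 0 → 17
gcd(17, 323): 323 = 19·17 + 0 → 17
gcd(17, 697): 697 = 41·17 + 0 → 17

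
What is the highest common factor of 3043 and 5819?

1

Euclid: 5819 = 1·3043 + 2776; 3043 = 1·2776 + 267; 2776 = 10·267 + 106; 267 = 2·106 + 55; 106 = 1·55 + 51; 55 = 1·51 + 4; 51 = 12·4 + 3; 4 = 1·3 + 1; 3 = 3·1 + 0. Last nonzero remainder: 1.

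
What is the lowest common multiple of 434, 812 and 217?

434 = 2 · 7 · 31; 812 = 2² · 7 · 29; 217 = 7 · 31
lcm takes max exponent of each prime: 2² · 7 · 29 · 31 = 25172

25172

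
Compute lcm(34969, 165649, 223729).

88516365289

34969 = 11² · 17²; 165649 = 11² · 37²; 223729 = 11² · 43²
lcm takes max exponent of each prime: 11² · 17² · 37² · 43² = 88516365289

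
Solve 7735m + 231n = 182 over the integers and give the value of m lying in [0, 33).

gcd(7735, 231) = 7 (Euclid: 7735 = 33·231 + 112; 231 = 2·112 + 7; 112 = 16·7 + 0), and 7 | 182.
Extended Euclid: 7735·(-2) + 231·(67) = 7. Scale by 26: m₀ = -52.
General solution m = m₀ + 33t; reducing mod 33 gives m = 14 (and n = -468).

14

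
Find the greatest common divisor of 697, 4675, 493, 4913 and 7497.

gcd(697, 4675): 4675 = 6·697 + 493; 697 = 1·493 + 204; 493 = 2·204 + 85; 204 = 2·85 + 34; 85 = 2·34 + 17; 34 = 2·17 + 0 → 17
gcd(17, 493): 493 = 29·17 + 0 → 17
gcd(17, 4913): 4913 = 289·17 + 0 → 17
gcd(17, 7497): 7497 = 441·17 + 0 → 17

17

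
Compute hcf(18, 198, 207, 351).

gcd(18, 198): 198 = 11·18 + 0 → 18
gcd(18, 207): 207 = 11·18 + 9; 18 = 2·9 + 0 → 9
gcd(9, 351): 351 = 39·9 + 0 → 9

9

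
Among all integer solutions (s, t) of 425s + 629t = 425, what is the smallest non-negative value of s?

1

gcd(425, 629) = 17 (Euclid: 629 = 1·425 + 204; 425 = 2·204 + 17; 204 = 12·17 + 0), and 17 | 425.
Extended Euclid: 425·(3) + 629·(-2) = 17. Scale by 25: s₀ = 75.
General solution s = s₀ + 37k; reducing mod 37 gives s = 1 (and t = 0).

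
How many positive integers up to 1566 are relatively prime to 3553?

Prime factors of 3553: 11, 17, 19. Count integers ≤ 1566 divisible by none of them.
By inclusion–exclusion: 1566 − ⌊1566/11⌋ − ⌊1566/17⌋ − ⌊1566/19⌋ + ⌊1566/187⌋ + ⌊1566/209⌋ + ⌊1566/323⌋ − ⌊1566/3553⌋ = 1269.

1269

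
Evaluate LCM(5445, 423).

5445 = 3² · 5 · 11²; 423 = 3² · 47
max exponents: 3² · 5 · 11² · 47 = 255915

255915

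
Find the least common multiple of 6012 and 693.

6012 = 2² · 3² · 167; 693 = 3² · 7 · 11
max exponents: 2² · 3² · 7 · 11 · 167 = 462924

462924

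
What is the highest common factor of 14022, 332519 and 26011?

19

gcd(14022, 332519): 332519 = 23·14022 + 10013; 14022 = 1·10013 + 4009; 10013 = 2·4009 + 1995; 4009 = 2·1995 + 19; 1995 = 105·19 + 0 → 19
gcd(19, 26011): 26011 = 1369·19 + 0 → 19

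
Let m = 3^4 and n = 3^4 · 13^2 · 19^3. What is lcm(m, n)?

93892851

max exponent per prime: 3^4 · 13^2 · 19^3 = 93892851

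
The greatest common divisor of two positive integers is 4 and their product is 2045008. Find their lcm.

511252

gcd·lcm = product, so lcm = 2045008/4 = 511252.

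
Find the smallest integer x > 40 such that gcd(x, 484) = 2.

42

gcd(x, 484) = 2 forces 2 | x; write x = 2s. Then gcd(2s, 2·242) = 2·gcd(s, 242), so need gcd(s, 242) = 1.
2s > 40 gives s ≥ 21. The least s ≥ 21 coprime to 242 is 21, so x = 2·21 = 42.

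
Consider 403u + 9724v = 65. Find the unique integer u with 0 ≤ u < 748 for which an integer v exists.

531

Reduce mod 9724: 403u ≡ 65 (mod 9724). With g = gcd(403, 9724) = 13 dividing 65, divide through: 31u ≡ 5 (mod 748).
Since gcd(31, 748) = 1, u ≡ 5·(31)⁻¹ ≡ 531 (mod 748). Smallest non-negative: 531.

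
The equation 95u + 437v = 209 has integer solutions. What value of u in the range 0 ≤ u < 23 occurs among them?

16

gcd(95, 437) = 19 (Euclid: 437 = 4·95 + 57; 95 = 1·57 + 38; 57 = 1·38 + 19; 38 = 2·19 + 0), and 19 | 209.
Extended Euclid: 95·(-9) + 437·(2) = 19. Scale by 11: u₀ = -99.
General solution u = u₀ + 23t; reducing mod 23 gives u = 16 (and v = -3).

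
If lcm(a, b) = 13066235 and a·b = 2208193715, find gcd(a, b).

169

From gcd × lcm = ab: gcd = 2208193715 / 13066235 = 169.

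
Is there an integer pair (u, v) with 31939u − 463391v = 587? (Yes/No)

No

By Bézout, 31939u − 463391v = 587 has integer solutions iff gcd(31939, 463391) | 587.
Euclid: 463391 = 14·31939 + 16245; 31939 = 1·16245 + 15694; 16245 = 1·15694 + 551; 15694 = 28·551 + 266; 551 = 2·266 + 19; 266 = 14·19 + 0. gcd = 19; 587 mod 19 = 17. No.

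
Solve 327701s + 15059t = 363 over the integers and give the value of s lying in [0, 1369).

653

gcd(327701, 15059) = 11 (Euclid: 327701 = 21·15059 + 11462; 15059 = 1·11462 + 3597; 11462 = 3·3597 + 671; 3597 = 5·671 + 242; 671 = 2·242 + 187; 242 = 1·187 + 55; 187 = 3·55 + 22; 55 = 2·22 + 11; 22 = 2·11 + 0), and 11 | 363.
Extended Euclid: 327701·(-561) + 15059·(12208) = 11. Scale by 33: s₀ = -18513.
General solution s = s₀ + 1369k; reducing mod 1369 gives s = 653 (and t = -14210).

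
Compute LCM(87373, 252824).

87373 = 11 · 13² · 47; 252824 = 2³ · 11 · 13² · 17
max exponents: 2³ · 11 · 13² · 17 · 47 = 11882728

11882728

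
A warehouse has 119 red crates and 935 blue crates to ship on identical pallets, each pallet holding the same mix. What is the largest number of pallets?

Euclid: 935 = 7·119 + 102; 119 = 1·102 + 17; 102 = 6·17 + 0. Last nonzero remainder: 17.

17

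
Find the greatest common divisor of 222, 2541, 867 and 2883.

3

222 = 2 · 3 · 37; 2541 = 3 · 7 · 11²; 867 = 3 · 17²; 2883 = 3 · 31²
gcd takes min exponent of each prime: 3 = 3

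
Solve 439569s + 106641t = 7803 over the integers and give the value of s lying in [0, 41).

17

gcd(439569, 106641) = 2601 (Euclid: 439569 = 4·106641 + 13005; 106641 = 8·13005 + 2601; 13005 = 5·2601 + 0), and 2601 | 7803.
Extended Euclid: 439569·(-8) + 106641·(33) = 2601. Scale by 3: s₀ = -24.
General solution s = s₀ + 41k; reducing mod 41 gives s = 17 (and t = -70).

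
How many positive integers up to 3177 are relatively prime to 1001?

2286

Prime factors of 1001: 7, 11, 13. Count integers ≤ 3177 divisible by none of them.
By inclusion–exclusion: 3177 − ⌊3177/7⌋ − ⌊3177/11⌋ − ⌊3177/13⌋ + ⌊3177/77⌋ + ⌊3177/91⌋ + ⌊3177/143⌋ − ⌊3177/1001⌋ = 2286.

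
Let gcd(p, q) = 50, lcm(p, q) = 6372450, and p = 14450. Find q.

p·q = gcd·lcm = 50·6372450 = 318622500, so q = 318622500/14450 = 22050.

22050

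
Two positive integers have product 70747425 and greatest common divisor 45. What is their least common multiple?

1572165

For any two positive integers, gcd × lcm equals their product. Hence lcm = 70747425 / 45 = 1572165.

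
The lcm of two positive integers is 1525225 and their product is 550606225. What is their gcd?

361

gcd·lcm = product, so gcd = 550606225/1525225 = 361.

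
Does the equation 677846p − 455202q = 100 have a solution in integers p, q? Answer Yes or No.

Yes

gcd(677846, 455202): 677846 = 1·455202 + 222644; 455202 = 2·222644 + 9914; 222644 = 22·9914 + 4536; 9914 = 2·4536 + 842; 4536 = 5·842 + 326; 842 = 2·326 + 190; 326 = 1·190 + 136; 190 = 1·136 + 54; 136 = 2·54 + 28; 54 = 1·28 + 26; 28 = 1·26 + 2; 26 = 13·2 + 0 → 2
2 divides 100, so a solution exists.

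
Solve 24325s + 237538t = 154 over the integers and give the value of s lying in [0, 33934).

26532

Reduce mod 237538: 24325s ≡ 154 (mod 237538). With g = gcd(24325, 237538) = 7 dividing 154, divide through: 3475s ≡ 22 (mod 33934).
Since gcd(3475, 33934) = 1, s ≡ 22·(3475)⁻¹ ≡ 26532 (mod 33934). Smallest non-negative: 26532.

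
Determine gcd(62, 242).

62 = 2 · 31
242 = 2 · 11²
Common: 2 = 2

2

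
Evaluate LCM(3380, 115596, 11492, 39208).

569888280

lcm(3380, 115596) = 3380·115596/gcd = 390714480/676 = 577980
lcm(577980, 11492) = 577980·11492/gcd = 6642146160/676 = 9825660
lcm(9825660, 39208) = 9825660·39208/gcd = 385244477280/676 = 569888280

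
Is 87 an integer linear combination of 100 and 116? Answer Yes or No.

No

By Bézout, 100m − 116n = 87 has integer solutions iff gcd(100, 116) | 87.
Euclid: 116 = 1·100 + 16; 100 = 6·16 + 4; 16 = 4·4 + 0. gcd = 4; 87 mod 4 = 3. No.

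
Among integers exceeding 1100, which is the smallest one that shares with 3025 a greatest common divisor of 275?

3025 = 275·11. Any t with gcd(t, 3025) = 275 is a multiple of 275, say 275s, with s coprime to 11.
Need s > 1100/275, so s ≥ 5. First s ≥ 5 with gcd(s, 11) = 1 is s = 5. Thus t = 275·5 = 1375.

1375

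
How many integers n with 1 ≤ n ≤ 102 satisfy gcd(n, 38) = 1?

48

38 = 2·19. Inclusion–exclusion on these primes:
102 − ⌊102/2⌋ − ⌊102/19⌋ + ⌊102/38⌋ = 48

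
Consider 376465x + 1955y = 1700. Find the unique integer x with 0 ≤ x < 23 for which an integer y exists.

Reduce mod 1955: 376465x ≡ 1700 (mod 1955). With g = gcd(376465, 1955) = 85 dividing 1700, divide through: 4429x ≡ 20 (mod 23).
Since gcd(4429, 23) = 1, x ≡ 20·(4429)⁻¹ ≡ 21 (mod 23). Smallest non-negative: 21.

21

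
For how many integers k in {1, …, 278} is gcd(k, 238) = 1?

112

238 = 2·7·17. Inclusion–exclusion on these primes:
278 − ⌊278/2⌋ − ⌊278/7⌋ − ⌊278/17⌋ + ⌊278/14⌋ + ⌊278/34⌋ + ⌊278/119⌋ − ⌊278/238⌋ = 112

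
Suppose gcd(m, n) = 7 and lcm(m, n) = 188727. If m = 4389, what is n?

Using mn = gcd(m,n)·lcm(m,n) = 7·188727 = 1321089, we get n = 1321089/4389 = 301.

301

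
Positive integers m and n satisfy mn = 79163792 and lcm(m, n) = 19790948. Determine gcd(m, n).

4

From gcd × lcm = mn: gcd = 79163792 / 19790948 = 4.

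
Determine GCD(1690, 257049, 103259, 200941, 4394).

169

1690 = 2 · 5 · 13²; 257049 = 3² · 13⁴; 103259 = 13³ · 47; 200941 = 13² · 29 · 41; 4394 = 2 · 13³
gcd takes min exponent of each prime: 13² = 169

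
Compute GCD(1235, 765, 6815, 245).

gcd(1235, 765): 1235 = 1·765 + 470; 765 = 1·470 + 295; 470 = 1·295 + 175; 295 = 1·175 + 120; 175 = 1·120 + 55; 120 = 2·55 + 10; 55 = 5·10 + 5; 10 = 2·5 + 0 → 5
gcd(5, 6815): 6815 = 1363·5 + 0 → 5
gcd(5, 245): 245 = 49·5 + 0 → 5

5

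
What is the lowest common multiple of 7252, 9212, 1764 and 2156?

33743556

lcm(7252, 9212) = 7252·9212/gcd = 66805424/196 = 340844
lcm(340844, 1764) = 340844·1764/gcd = 601248816/196 = 3067596
lcm(3067596, 2156) = 3067596·2156/gcd = 6613736976/196 = 33743556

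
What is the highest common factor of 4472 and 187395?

Euclid: 187395 = 41·4472 + 4043; 4472 = 1·4043 + 429; 4043 = 9·429 + 182; 429 = 2·182 + 65; 182 = 2·65 + 52; 65 = 1·52 + 13; 52 = 4·13 + 0. Last nonzero remainder: 13.

13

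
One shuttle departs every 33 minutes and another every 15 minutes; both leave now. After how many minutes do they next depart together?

33 = 3 · 11; 15 = 3 · 5
max exponents: 3 · 5 · 11 = 165

165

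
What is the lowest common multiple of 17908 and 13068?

483516

17908 = 2² · 11² · 37; 13068 = 2² · 3³ · 11²
max exponents: 2² · 3³ · 11² · 37 = 483516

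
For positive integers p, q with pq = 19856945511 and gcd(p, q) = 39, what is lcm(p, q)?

509152449

For any two positive integers, gcd × lcm equals their product. Hence lcm = 19856945511 / 39 = 509152449.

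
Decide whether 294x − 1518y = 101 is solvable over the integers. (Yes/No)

By Bézout, 294x − 1518y = 101 has integer solutions iff gcd(294, 1518) | 101.
Euclid: 1518 = 5·294 + 48; 294 = 6·48 + 6; 48 = 8·6 + 0. gcd = 6; 101 mod 6 = 5. No.

No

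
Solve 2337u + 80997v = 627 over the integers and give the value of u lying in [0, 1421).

1144

gcd(2337, 80997) = 57 (Euclid: 80997 = 34·2337 + 1539; 2337 = 1·1539 + 798; 1539 = 1·798 + 741; 798 = 1·741 + 57; 741 = 13·57 + 0), and 57 | 627.
Extended Euclid: 2337·(104) + 80997·(-3) = 57. Scale by 11: u₀ = 1144.
General solution u = u₀ + 1421t; reducing mod 1421 gives u = 1144 (and v = -33).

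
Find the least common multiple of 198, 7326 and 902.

300366

198 = 2 · 3² · 11; 7326 = 2 · 3² · 11 · 37; 902 = 2 · 11 · 41
lcm takes max exponent of each prime: 2 · 3² · 11 · 37 · 41 = 300366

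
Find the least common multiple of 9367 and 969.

28101

gcd first: 9367 = 9·969 + 646; 969 = 1·646 + 323; 646 = 2·323 + 0 → gcd = 323
lcm = 9367·969/gcd = 9076623/323 = 28101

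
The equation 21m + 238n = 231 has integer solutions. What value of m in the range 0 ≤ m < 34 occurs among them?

Euclid: 238 = 11·21 + 7; 21 = 3·7 + 0 → gcd = 7; 231 = 7·33.
Back-substitution yields 21·(-11) + 238·(1) = 7, so one solution is m = -11·33 = -363, n = 1·33 = 33.
Solutions in m differ by 238/7 = 34; the one in [0, 34) is -363 mod 34 = 11.

11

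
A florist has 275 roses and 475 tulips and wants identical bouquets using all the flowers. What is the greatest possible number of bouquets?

Euclid: 475 = 1·275 + 200; 275 = 1·200 + 75; 200 = 2·75 + 50; 75 = 1·50 + 25; 50 = 2·25 + 0. Last nonzero remainder: 25.

25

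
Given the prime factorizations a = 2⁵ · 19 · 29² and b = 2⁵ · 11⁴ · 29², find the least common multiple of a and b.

max exponent per prime: 2⁵ · 11⁴ · 19 · 29² = 7486353248

7486353248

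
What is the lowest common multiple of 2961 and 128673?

2961 = 3² · 7 · 47; 128673 = 3² · 17 · 29²
max exponents: 3² · 7 · 17 · 29² · 47 = 42333417

42333417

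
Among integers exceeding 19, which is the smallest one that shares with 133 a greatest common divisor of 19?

Multiples of 19 above 19: 19·2, 19·3, … . Need the cofactor coprime to 133/19 = 7.
Checking s = 2, 3, … the first with gcd(s, 7) = 1 is s = 2, giving 38.

38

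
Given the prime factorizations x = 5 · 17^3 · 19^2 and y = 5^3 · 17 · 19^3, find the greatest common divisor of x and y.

min exponent per shared prime: 5 · 17 · 19^2 = 30685

30685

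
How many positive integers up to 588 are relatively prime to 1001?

423

1001 = 7·11·13. Inclusion–exclusion on these primes:
588 − ⌊588/7⌋ − ⌊588/11⌋ − ⌊588/13⌋ + ⌊588/77⌋ + ⌊588/91⌋ + ⌊588/143⌋ − ⌊588/1001⌋ = 423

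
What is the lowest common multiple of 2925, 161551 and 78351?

2925 = 3² · 5² · 13; 161551 = 13 · 17² · 43; 78351 = 3 · 7² · 13 · 41
lcm takes max exponent of each prime: 3² · 5² · 7² · 13 · 17² · 41 · 43 = 73025090775

73025090775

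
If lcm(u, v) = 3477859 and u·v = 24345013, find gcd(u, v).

gcd·lcm = product, so gcd = 24345013/3477859 = 7.

7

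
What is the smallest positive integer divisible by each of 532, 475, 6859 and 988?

532 = 2² · 7 · 19; 475 = 5² · 19; 6859 = 19³; 988 = 2² · 13 · 19
lcm takes max exponent of each prime: 2² · 5² · 7 · 13 · 19³ = 62416900

62416900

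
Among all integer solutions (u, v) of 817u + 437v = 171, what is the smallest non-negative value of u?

gcd(817, 437) = 19 (Euclid: 817 = 1·437 + 380; 437 = 1·380 + 57; 380 = 6·57 + 38; 57 = 1·38 + 19; 38 = 2·19 + 0), and 19 | 171.
Extended Euclid: 817·(-8) + 437·(15) = 19. Scale by 9: u₀ = -72.
General solution u = u₀ + 23t; reducing mod 23 gives u = 20 (and v = -37).

20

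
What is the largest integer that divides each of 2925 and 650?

2925 = 3² · 5² · 13
650 = 2 · 5² · 13
Common: 5² · 13 = 325

325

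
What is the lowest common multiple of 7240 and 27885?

gcd first: 27885 = 3·7240 + 6165; 7240 = 1·6165 + 1075; 6165 = 5·1075 + 790; 1075 = 1·790 + 285; 790 = 2·285 + 220; 285 = 1·220 + 65; 220 = 3·65 + 25; 65 = 2·25 + 15; 25 = 1·15 + 10; 15 = 1·10 + 5; 10 = 2·5 + 0 → gcd = 5
lcm = 7240·27885/gcd = 201887400/5 = 40377480

40377480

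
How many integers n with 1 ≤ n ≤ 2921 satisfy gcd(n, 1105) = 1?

2031

Prime factors of 1105: 5, 13, 17. Count integers ≤ 2921 divisible by none of them.
By inclusion–exclusion: 2921 − ⌊2921/5⌋ − ⌊2921/13⌋ − ⌊2921/17⌋ + ⌊2921/65⌋ + ⌊2921/85⌋ + ⌊2921/221⌋ − ⌊2921/1105⌋ = 2031.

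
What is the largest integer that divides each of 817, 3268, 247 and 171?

gcd(817, 3268): 3268 = 4·817 + 0 → 817
gcd(817, 247): 817 = 3·247 + 76; 247 = 3·76 + 19; 76 = 4·19 + 0 → 19
gcd(19, 171): 171 = 9·19 + 0 → 19

19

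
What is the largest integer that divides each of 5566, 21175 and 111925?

5566 = 2 · 11² · 23; 21175 = 5² · 7 · 11²; 111925 = 5² · 11² · 37
gcd takes min exponent of each prime: 11² = 121

121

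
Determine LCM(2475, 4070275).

36632475

gcd first: 4070275 = 1644·2475 + 1375; 2475 = 1·1375 + 1100; 1375 = 1·1100 + 275; 1100 = 4·275 + 0 → gcd = 275
lcm = 2475·4070275/gcd = 10073930625/275 = 36632475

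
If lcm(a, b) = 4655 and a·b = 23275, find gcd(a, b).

From gcd × lcm = ab: gcd = 23275 / 4655 = 5.

5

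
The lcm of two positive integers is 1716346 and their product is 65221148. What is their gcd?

38

From gcd × lcm = mn: gcd = 65221148 / 1716346 = 38.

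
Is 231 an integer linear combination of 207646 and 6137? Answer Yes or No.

By Bézout, 207646p + 6137q = 231 has integer solutions iff gcd(207646, 6137) | 231.
Euclid: 207646 = 33·6137 + 5125; 6137 = 1·5125 + 1012; 5125 = 5·1012 + 65; 1012 = 15·65 + 37; 65 = 1·37 + 28; 37 = 1·28 + 9; 28 = 3·9 + 1; 9 = 9·1 + 0. gcd = 1; 231 mod 1 = 0. Yes.

Yes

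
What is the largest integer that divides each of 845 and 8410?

Euclid: 8410 = 9·845 + 805; 845 = 1·805 + 40; 805 = 20·40 + 5; 40 = 8·5 + 0. Last nonzero remainder: 5.

5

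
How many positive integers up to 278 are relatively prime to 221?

Prime factors of 221: 13, 17. Count integers ≤ 278 divisible by none of them.
By inclusion–exclusion: 278 − ⌊278/13⌋ − ⌊278/17⌋ + ⌊278/221⌋ = 242.

242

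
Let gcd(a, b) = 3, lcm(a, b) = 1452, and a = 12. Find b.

363

a·b = gcd·lcm = 3·1452 = 4356, so b = 4356/12 = 363.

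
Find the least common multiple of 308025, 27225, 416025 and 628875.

lcm(308025, 27225) = 308025·27225/gcd = 8385980625/225 = 37271025
lcm(37271025, 416025) = 37271025·416025/gcd = 15505678175625/225 = 68914125225
lcm(68914125225, 628875) = 68914125225·628875/gcd = 43338370500871875/9675 = 4479418139625

4479418139625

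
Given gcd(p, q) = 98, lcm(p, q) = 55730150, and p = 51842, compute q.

Using pq = gcd(p,q)·lcm(p,q) = 98·55730150 = 5461554700, we get q = 5461554700/51842 = 105350.

105350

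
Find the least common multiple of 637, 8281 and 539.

lcm(637, 8281) = 637·8281/gcd = 5274997/637 = 8281
lcm(8281, 539) = 8281·539/gcd = 4463459/49 = 91091

91091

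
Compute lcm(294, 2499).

gcd first: 2499 = 8·294 + 147; 294 = 2·147 + 0 → gcd = 147
lcm = 294·2499/gcd = 734706/147 = 4998

4998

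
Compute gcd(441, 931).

49

Euclid: 931 = 2·441 + 49; 441 = 9·49 + 0. Last nonzero remainder: 49.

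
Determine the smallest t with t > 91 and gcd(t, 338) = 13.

338 = 13·26. Any t with gcd(t, 338) = 13 is a multiple of 13, say 13s, with s coprime to 26.
Need s > 91/13, so s ≥ 8. First s ≥ 8 with gcd(s, 26) = 1 is s = 9. Thus t = 13·9 = 117.

117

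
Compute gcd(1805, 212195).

1805 = 5 · 19²
212195 = 5 · 31 · 37²
Common: 5 = 5

5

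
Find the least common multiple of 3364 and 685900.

3364 = 2² · 29²; 685900 = 2² · 5² · 19³
max exponents: 2² · 5² · 19³ · 29² = 576841900

576841900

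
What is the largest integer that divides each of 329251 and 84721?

Euclid: 329251 = 3·84721 + 75088; 84721 = 1·75088 + 9633; 75088 = 7·9633 + 7657; 9633 = 1·7657 + 1976; 7657 = 3·1976 + 1729; 1976 = 1·1729 + 247; 1729 = 7·247 + 0. Last nonzero remainder: 247.

247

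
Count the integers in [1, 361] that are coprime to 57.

57 = 3·19. Inclusion–exclusion on these primes:
361 − ⌊361/3⌋ − ⌊361/19⌋ + ⌊361/57⌋ = 228

228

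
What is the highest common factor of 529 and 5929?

Euclid: 5929 = 11·529 + 110; 529 = 4·110 + 89; 110 = 1·89 + 21; 89 = 4·21 + 5; 21 = 4·5 + 1; 5 = 5·1 + 0. Last nonzero remainder: 1.

1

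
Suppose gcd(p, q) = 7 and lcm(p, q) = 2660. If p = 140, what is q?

p·q = gcd·lcm = 7·2660 = 18620, so q = 18620/140 = 133.

133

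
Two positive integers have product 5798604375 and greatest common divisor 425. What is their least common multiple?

Since gcd(u,v)·lcm(u,v) = uv, lcm = 5798604375/425 = 13643775.

13643775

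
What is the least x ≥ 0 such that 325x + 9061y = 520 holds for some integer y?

gcd(325, 9061) = 13 (Euclid: 9061 = 27·325 + 286; 325 = 1·286 + 39; 286 = 7·39 + 13; 39 = 3·13 + 0), and 13 | 520.
Extended Euclid: 325·(-223) + 9061·(8) = 13. Scale by 40: x₀ = -8920.
General solution x = x₀ + 697t; reducing mod 697 gives x = 141 (and y = -5).

141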